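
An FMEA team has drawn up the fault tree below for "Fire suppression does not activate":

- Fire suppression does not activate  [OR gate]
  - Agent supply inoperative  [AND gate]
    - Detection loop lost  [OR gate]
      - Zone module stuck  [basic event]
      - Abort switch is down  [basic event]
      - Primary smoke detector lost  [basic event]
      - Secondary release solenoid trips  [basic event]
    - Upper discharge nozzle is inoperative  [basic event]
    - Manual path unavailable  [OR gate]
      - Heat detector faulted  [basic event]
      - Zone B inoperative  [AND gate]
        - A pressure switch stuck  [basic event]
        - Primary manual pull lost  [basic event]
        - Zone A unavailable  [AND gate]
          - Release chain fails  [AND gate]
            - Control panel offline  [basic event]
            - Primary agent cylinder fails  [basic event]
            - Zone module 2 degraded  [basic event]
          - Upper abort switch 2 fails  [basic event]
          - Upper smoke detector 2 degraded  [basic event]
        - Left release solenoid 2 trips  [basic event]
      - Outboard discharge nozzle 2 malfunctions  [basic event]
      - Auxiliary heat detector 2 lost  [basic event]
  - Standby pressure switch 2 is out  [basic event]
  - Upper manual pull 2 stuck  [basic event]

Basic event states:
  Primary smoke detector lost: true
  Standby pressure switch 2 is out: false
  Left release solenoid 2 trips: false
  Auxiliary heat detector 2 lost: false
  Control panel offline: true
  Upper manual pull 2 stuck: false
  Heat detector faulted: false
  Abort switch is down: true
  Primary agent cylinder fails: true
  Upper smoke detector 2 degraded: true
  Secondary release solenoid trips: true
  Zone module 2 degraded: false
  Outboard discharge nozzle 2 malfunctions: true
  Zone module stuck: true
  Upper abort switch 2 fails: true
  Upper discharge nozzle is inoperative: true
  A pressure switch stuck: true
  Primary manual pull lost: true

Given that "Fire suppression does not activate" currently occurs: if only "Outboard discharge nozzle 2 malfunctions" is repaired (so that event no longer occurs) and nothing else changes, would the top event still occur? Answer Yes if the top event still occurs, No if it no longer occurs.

Counterfactual: set "Outboard discharge nozzle 2 malfunctions" to not occurred.
Detection loop lost [OR]: Zone module stuck=occurs, Abort switch is down=occurs, Primary smoke detector lost=occurs, Secondary release solenoid trips=occurs → at least one input occurs → occurs.
Release chain fails [AND]: Control panel offline=occurs, Primary agent cylinder fails=occurs, Zone module 2 degraded=not → not all inputs occur → does not occur.
Zone A unavailable [AND]: Release chain fails=not, Upper abort switch 2 fails=occurs, Upper smoke detector 2 degraded=occurs → not all inputs occur → does not occur.
Zone B inoperative [AND]: A pressure switch stuck=occurs, Primary manual pull lost=occurs, Zone A unavailable=not, Left release solenoid 2 trips=not → not all inputs occur → does not occur.
Manual path unavailable [OR]: Heat detector faulted=not, Zone B inoperative=not, Outboard discharge nozzle 2 malfunctions=not, Auxiliary heat detector 2 lost=not → no input occurs → does not occur.
Agent supply inoperative [AND]: Detection loop lost=occurs, Upper discharge nozzle is inoperative=occurs, Manual path unavailable=not → not all inputs occur → does not occur.
Fire suppression does not activate [OR]: Agent supply inoperative=not, Standby pressure switch 2 is out=not, Upper manual pull 2 stuck=not → no input occurs → does not occur.

No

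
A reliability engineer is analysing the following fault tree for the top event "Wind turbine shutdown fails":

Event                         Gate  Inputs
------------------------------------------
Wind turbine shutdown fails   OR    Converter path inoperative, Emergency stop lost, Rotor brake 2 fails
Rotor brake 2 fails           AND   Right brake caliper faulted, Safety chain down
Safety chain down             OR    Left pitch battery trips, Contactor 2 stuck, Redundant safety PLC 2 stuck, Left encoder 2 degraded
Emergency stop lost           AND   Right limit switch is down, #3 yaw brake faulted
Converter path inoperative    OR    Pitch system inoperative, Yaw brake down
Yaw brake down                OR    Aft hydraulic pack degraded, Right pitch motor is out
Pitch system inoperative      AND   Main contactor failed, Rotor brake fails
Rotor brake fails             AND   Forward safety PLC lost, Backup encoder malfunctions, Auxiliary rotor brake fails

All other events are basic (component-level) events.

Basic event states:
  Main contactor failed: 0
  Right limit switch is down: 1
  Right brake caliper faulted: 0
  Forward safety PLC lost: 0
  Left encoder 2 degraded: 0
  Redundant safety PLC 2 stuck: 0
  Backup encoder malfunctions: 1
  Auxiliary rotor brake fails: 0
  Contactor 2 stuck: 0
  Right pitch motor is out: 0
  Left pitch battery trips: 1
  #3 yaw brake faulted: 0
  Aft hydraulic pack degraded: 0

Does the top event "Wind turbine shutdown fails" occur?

No

Rotor brake fails [AND]: Forward safety PLC lost=not, Backup encoder malfunctions=occurs, Auxiliary rotor brake fails=not → not all inputs occur → does not occur.
Pitch system inoperative [AND]: Main contactor failed=not, Rotor brake fails=not → not all inputs occur → does not occur.
Yaw brake down [OR]: Aft hydraulic pack degraded=not, Right pitch motor is out=not → no input occurs → does not occur.
Converter path inoperative [OR]: Pitch system inoperative=not, Yaw brake down=not → no input occurs → does not occur.
Emergency stop lost [AND]: Right limit switch is down=occurs, #3 yaw brake faulted=not → not all inputs occur → does not occur.
Safety chain down [OR]: Left pitch battery trips=occurs, Contactor 2 stuck=not, Redundant safety PLC 2 stuck=not, Left encoder 2 degraded=not → at least one input occurs → occurs.
Rotor brake 2 fails [AND]: Right brake caliper faulted=not, Safety chain down=occurs → not all inputs occur → does not occur.
Wind turbine shutdown fails [OR]: Converter path inoperative=not, Emergency stop lost=not, Rotor brake 2 fails=not → no input occurs → does not occur.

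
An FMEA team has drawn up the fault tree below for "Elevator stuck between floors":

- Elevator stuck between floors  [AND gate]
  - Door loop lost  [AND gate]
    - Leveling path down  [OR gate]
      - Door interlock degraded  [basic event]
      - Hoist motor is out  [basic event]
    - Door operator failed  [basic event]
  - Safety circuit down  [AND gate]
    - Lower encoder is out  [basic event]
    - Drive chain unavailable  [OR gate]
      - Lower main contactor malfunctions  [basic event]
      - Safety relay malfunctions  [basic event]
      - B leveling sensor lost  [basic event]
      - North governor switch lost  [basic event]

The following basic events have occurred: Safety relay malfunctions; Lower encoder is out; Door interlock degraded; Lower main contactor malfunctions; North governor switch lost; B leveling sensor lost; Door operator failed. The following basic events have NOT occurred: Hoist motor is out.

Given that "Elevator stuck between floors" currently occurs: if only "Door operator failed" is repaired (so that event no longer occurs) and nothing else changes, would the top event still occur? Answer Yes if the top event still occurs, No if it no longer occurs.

No

Counterfactual: set "Door operator failed" to not occurred.
Leveling path down [OR]: Door interlock degraded=occurs, Hoist motor is out=not → at least one input occurs → occurs.
Door loop lost [AND]: Leveling path down=occurs, Door operator failed=not → not all inputs occur → does not occur.
Drive chain unavailable [OR]: Lower main contactor malfunctions=occurs, Safety relay malfunctions=occurs, B leveling sensor lost=occurs, North governor switch lost=occurs → at least one input occurs → occurs.
Safety circuit down [AND]: Lower encoder is out=occurs, Drive chain unavailable=occurs → all inputs occur → occurs.
Elevator stuck between floors [AND]: Door loop lost=not, Safety circuit down=occurs → not all inputs occur → does not occur.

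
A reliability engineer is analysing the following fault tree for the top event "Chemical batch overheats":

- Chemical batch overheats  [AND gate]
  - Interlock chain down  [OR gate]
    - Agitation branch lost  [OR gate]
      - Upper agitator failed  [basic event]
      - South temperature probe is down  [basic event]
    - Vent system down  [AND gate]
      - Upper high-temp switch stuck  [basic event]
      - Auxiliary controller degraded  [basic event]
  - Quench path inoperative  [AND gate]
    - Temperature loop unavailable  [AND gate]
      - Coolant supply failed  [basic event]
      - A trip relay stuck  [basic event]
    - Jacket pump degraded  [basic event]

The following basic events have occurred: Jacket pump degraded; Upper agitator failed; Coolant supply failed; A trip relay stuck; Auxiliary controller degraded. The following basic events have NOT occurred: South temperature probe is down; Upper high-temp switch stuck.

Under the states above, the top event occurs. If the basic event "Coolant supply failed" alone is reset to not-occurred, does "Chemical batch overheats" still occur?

No

Counterfactual: set "Coolant supply failed" to not occurred.
Agitation branch lost [OR]: Upper agitator failed=occurs, South temperature probe is down=not → at least one input occurs → occurs.
Vent system down [AND]: Upper high-temp switch stuck=not, Auxiliary controller degraded=occurs → not all inputs occur → does not occur.
Interlock chain down [OR]: Agitation branch lost=occurs, Vent system down=not → at least one input occurs → occurs.
Temperature loop unavailable [AND]: Coolant supply failed=not, A trip relay stuck=occurs → not all inputs occur → does not occur.
Quench path inoperative [AND]: Temperature loop unavailable=not, Jacket pump degraded=occurs → not all inputs occur → does not occur.
Chemical batch overheats [AND]: Interlock chain down=occurs, Quench path inoperative=not → not all inputs occur → does not occur.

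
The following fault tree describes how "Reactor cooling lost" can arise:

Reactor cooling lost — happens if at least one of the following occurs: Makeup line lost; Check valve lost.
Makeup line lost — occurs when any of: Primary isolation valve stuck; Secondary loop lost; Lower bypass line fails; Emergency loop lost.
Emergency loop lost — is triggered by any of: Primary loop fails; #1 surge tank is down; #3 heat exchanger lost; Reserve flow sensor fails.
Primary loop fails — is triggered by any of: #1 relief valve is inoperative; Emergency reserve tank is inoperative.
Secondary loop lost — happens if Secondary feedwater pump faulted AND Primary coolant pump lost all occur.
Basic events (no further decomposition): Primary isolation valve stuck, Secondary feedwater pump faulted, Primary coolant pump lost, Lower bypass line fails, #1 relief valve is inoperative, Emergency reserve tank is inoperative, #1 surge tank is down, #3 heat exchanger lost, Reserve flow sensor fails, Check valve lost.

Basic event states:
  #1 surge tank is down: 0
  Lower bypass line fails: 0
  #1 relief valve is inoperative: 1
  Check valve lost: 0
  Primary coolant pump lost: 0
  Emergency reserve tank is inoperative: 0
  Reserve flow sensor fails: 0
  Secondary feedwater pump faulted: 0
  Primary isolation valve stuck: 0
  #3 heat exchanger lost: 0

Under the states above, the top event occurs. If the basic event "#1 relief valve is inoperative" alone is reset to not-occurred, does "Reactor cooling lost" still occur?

Counterfactual: set "#1 relief valve is inoperative" to not occurred.
Secondary loop lost [AND]: Secondary feedwater pump faulted=not, Primary coolant pump lost=not → not all inputs occur → does not occur.
Primary loop fails [OR]: #1 relief valve is inoperative=not, Emergency reserve tank is inoperative=not → no input occurs → does not occur.
Emergency loop lost [OR]: Primary loop fails=not, #1 surge tank is down=not, #3 heat exchanger lost=not, Reserve flow sensor fails=not → no input occurs → does not occur.
Makeup line lost [OR]: Primary isolation valve stuck=not, Secondary loop lost=not, Lower bypass line fails=not, Emergency loop lost=not → no input occurs → does not occur.
Reactor cooling lost [OR]: Makeup line lost=not, Check valve lost=not → no input occurs → does not occur.

No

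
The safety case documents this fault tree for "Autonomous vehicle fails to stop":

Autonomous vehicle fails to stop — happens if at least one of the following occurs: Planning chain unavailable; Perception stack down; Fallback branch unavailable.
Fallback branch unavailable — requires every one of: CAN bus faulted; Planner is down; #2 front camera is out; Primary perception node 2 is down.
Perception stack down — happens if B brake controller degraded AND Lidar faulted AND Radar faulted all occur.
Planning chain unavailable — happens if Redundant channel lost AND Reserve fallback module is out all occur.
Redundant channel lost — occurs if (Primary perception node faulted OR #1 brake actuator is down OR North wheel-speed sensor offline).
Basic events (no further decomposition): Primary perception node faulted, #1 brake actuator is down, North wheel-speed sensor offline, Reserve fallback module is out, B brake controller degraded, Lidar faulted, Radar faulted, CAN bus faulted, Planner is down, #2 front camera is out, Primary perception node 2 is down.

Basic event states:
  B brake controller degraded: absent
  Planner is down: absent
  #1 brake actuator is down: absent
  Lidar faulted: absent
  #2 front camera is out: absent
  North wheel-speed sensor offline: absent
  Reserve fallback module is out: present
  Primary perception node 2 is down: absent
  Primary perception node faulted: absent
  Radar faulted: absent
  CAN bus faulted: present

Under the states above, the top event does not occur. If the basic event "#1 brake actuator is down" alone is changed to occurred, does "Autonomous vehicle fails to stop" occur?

Yes

Counterfactual: set "#1 brake actuator is down" to occurred.
Redundant channel lost [OR]: Primary perception node faulted=not, #1 brake actuator is down=occurs, North wheel-speed sensor offline=not → at least one input occurs → occurs.
Planning chain unavailable [AND]: Redundant channel lost=occurs, Reserve fallback module is out=occurs → all inputs occur → occurs.
Perception stack down [AND]: B brake controller degraded=not, Lidar faulted=not, Radar faulted=not → not all inputs occur → does not occur.
Fallback branch unavailable [AND]: CAN bus faulted=occurs, Planner is down=not, #2 front camera is out=not, Primary perception node 2 is down=not → not all inputs occur → does not occur.
Autonomous vehicle fails to stop [OR]: Planning chain unavailable=occurs, Perception stack down=not, Fallback branch unavailable=not → at least one input occurs → occurs.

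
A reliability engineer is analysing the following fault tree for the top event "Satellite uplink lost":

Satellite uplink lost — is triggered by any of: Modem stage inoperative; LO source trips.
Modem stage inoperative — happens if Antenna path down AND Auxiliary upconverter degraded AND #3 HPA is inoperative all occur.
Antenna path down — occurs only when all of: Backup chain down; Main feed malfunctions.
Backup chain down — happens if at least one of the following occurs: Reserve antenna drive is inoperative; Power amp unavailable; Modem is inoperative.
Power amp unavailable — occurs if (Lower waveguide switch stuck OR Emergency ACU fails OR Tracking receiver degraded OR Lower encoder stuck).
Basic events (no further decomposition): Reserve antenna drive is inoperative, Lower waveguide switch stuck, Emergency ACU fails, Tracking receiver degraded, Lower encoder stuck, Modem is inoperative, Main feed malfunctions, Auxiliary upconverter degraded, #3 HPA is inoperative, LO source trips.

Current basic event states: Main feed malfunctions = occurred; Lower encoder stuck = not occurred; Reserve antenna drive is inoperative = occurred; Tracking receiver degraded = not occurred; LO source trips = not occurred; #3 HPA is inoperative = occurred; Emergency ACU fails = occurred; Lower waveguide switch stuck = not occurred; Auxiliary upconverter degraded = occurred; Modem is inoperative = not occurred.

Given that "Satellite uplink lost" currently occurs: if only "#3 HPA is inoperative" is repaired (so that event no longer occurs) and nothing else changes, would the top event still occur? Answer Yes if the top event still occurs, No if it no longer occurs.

Counterfactual: set "#3 HPA is inoperative" to not occurred.
Power amp unavailable [OR]: Lower waveguide switch stuck=not, Emergency ACU fails=occurs, Tracking receiver degraded=not, Lower encoder stuck=not → at least one input occurs → occurs.
Backup chain down [OR]: Reserve antenna drive is inoperative=occurs, Power amp unavailable=occurs, Modem is inoperative=not → at least one input occurs → occurs.
Antenna path down [AND]: Backup chain down=occurs, Main feed malfunctions=occurs → all inputs occur → occurs.
Modem stage inoperative [AND]: Antenna path down=occurs, Auxiliary upconverter degraded=occurs, #3 HPA is inoperative=not → not all inputs occur → does not occur.
Satellite uplink lost [OR]: Modem stage inoperative=not, LO source trips=not → no input occurs → does not occur.

No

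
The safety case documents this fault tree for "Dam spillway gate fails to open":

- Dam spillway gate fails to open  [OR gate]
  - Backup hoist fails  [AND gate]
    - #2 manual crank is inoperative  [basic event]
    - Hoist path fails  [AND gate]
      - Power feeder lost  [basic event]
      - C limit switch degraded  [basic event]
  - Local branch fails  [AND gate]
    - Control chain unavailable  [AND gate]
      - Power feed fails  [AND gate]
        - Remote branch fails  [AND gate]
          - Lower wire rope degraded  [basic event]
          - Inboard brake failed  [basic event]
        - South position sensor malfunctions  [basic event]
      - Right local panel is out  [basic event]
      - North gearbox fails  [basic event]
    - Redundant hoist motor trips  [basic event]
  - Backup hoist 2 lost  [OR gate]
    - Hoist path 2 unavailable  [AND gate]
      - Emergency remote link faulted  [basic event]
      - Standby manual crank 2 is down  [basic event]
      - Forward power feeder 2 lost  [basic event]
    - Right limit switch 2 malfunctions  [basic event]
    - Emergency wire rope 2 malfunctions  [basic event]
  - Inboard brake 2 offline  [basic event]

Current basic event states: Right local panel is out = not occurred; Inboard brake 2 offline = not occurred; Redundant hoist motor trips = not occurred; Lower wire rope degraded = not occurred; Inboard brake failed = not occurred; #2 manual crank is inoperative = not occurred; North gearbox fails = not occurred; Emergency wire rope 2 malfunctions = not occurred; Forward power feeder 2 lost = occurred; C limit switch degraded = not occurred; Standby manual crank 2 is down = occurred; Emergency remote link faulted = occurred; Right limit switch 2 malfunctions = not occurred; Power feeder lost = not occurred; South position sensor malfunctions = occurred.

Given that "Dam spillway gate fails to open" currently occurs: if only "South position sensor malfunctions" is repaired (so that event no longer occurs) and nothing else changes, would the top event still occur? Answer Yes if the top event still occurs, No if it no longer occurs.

Yes

Counterfactual: set "South position sensor malfunctions" to not occurred.
Hoist path fails [AND]: Power feeder lost=not, C limit switch degraded=not → not all inputs occur → does not occur.
Backup hoist fails [AND]: #2 manual crank is inoperative=not, Hoist path fails=not → not all inputs occur → does not occur.
Remote branch fails [AND]: Lower wire rope degraded=not, Inboard brake failed=not → not all inputs occur → does not occur.
Power feed fails [AND]: Remote branch fails=not, South position sensor malfunctions=not → not all inputs occur → does not occur.
Control chain unavailable [AND]: Power feed fails=not, Right local panel is out=not, North gearbox fails=not → not all inputs occur → does not occur.
Local branch fails [AND]: Control chain unavailable=not, Redundant hoist motor trips=not → not all inputs occur → does not occur.
Hoist path 2 unavailable [AND]: Emergency remote link faulted=occurs, Standby manual crank 2 is down=occurs, Forward power feeder 2 lost=occurs → all inputs occur → occurs.
Backup hoist 2 lost [OR]: Hoist path 2 unavailable=occurs, Right limit switch 2 malfunctions=not, Emergency wire rope 2 malfunctions=not → at least one input occurs → occurs.
Dam spillway gate fails to open [OR]: Backup hoist fails=not, Local branch fails=not, Backup hoist 2 lost=occurs, Inboard brake 2 offline=not → at least one input occurs → occurs.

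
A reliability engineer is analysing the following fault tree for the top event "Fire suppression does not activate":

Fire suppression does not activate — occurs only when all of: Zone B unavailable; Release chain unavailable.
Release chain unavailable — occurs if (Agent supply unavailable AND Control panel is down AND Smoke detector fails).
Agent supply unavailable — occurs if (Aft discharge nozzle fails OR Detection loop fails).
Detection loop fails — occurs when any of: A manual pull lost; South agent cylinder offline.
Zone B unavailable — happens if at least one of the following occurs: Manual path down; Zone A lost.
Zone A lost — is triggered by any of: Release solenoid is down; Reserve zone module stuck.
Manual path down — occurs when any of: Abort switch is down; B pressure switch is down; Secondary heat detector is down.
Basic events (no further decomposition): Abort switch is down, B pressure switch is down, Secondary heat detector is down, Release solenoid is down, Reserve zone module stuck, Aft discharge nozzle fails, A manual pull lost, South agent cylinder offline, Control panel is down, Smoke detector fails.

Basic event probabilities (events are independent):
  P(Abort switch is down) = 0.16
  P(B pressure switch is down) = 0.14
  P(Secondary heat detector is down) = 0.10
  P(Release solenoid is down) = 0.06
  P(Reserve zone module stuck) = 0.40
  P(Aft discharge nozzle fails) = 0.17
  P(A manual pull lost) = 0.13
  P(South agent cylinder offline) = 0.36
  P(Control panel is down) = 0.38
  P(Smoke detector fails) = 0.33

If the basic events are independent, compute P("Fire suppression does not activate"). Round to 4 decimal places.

P(Manual path down) [OR] = 1 − (1−0.16) × (1−0.14) × (1−0.10) = 0.349840
P(Zone A lost) [OR] = 1 − (1−0.06) × (1−0.40) = 0.436000
P(Zone B unavailable) [OR] = 1 − (1−0.349840) × (1−0.436000) = 0.633310
P(Detection loop fails) [OR] = 1 − (1−0.13) × (1−0.36) = 0.443200
P(Agent supply unavailable) [OR] = 1 − (1−0.17) × (1−0.443200) = 0.537856
P(Release chain unavailable) [AND] = 0.537856 × 0.38 × 0.33 = 0.067447
P(Fire suppression does not activate) [AND] = 0.633310 × 0.067447 = 0.042715
Rounded to 4 decimal places: P(Fire suppression does not activate) ≈ 0.0427.

0.0427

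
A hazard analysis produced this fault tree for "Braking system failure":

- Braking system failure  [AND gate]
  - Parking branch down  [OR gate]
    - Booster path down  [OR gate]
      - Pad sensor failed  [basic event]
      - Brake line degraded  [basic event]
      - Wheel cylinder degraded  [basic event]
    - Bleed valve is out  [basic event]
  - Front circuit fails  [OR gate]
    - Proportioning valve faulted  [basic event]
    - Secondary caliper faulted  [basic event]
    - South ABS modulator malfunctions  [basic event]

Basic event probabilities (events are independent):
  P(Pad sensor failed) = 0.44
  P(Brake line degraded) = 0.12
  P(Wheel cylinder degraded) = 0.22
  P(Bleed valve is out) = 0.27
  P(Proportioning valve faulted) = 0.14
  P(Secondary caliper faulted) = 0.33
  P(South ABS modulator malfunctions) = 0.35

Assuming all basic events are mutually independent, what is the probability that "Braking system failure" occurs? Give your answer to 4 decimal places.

P(Booster path down) [OR] = 1 − (1−0.44) × (1−0.12) × (1−0.22) = 0.615616
P(Parking branch down) [OR] = 1 − (1−0.615616) × (1−0.27) = 0.719400
P(Front circuit fails) [OR] = 1 − (1−0.14) × (1−0.33) × (1−0.35) = 0.625470
P(Braking system failure) [AND] = 0.719400 × 0.625470 = 0.449963
Rounded to 4 decimal places: P(Braking system failure) ≈ 0.4500.

0.4500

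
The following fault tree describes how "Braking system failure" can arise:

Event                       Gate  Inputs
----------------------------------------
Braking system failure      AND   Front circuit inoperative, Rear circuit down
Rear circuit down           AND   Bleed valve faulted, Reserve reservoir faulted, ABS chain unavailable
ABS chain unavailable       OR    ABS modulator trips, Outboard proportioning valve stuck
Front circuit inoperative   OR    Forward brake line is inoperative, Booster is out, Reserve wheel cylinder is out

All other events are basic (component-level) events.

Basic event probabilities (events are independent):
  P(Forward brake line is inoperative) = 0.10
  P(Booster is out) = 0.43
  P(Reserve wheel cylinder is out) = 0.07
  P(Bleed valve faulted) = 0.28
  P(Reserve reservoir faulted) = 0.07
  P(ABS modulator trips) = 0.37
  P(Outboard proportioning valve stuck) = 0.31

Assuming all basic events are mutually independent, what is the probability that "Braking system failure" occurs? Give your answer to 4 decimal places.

P(Front circuit inoperative) [OR] = 1 − (1−0.10) × (1−0.43) × (1−0.07) = 0.522910
P(ABS chain unavailable) [OR] = 1 − (1−0.37) × (1−0.31) = 0.565300
P(Rear circuit down) [AND] = 0.28 × 0.07 × 0.565300 = 0.011080
P(Braking system failure) [AND] = 0.522910 × 0.011080 = 0.005794
Rounded to 4 decimal places: P(Braking system failure) ≈ 0.0058.

0.0058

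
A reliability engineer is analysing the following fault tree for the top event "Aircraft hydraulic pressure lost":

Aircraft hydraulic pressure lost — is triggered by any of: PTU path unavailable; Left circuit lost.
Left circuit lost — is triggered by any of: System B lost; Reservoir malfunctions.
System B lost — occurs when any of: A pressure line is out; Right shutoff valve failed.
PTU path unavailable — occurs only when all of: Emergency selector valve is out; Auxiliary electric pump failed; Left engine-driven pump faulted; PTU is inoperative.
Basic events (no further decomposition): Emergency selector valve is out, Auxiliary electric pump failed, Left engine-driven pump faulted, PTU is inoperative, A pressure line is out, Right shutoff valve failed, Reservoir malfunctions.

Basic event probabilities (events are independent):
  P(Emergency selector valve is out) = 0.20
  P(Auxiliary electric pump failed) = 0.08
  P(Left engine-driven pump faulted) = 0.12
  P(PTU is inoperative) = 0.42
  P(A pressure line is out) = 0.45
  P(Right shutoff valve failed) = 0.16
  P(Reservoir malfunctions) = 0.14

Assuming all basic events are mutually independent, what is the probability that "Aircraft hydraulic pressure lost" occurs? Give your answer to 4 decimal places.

P(PTU path unavailable) [AND] = 0.20 × 0.08 × 0.12 × 0.42 = 0.000806
P(System B lost) [OR] = 1 − (1−0.45) × (1−0.16) = 0.538000
P(Left circuit lost) [OR] = 1 − (1−0.538000) × (1−0.14) = 0.602680
P(Aircraft hydraulic pressure lost) [OR] = 1 − (1−0.000806) × (1−0.602680) = 0.603000
Rounded to 4 decimal places: P(Aircraft hydraulic pressure lost) ≈ 0.6030.

0.6030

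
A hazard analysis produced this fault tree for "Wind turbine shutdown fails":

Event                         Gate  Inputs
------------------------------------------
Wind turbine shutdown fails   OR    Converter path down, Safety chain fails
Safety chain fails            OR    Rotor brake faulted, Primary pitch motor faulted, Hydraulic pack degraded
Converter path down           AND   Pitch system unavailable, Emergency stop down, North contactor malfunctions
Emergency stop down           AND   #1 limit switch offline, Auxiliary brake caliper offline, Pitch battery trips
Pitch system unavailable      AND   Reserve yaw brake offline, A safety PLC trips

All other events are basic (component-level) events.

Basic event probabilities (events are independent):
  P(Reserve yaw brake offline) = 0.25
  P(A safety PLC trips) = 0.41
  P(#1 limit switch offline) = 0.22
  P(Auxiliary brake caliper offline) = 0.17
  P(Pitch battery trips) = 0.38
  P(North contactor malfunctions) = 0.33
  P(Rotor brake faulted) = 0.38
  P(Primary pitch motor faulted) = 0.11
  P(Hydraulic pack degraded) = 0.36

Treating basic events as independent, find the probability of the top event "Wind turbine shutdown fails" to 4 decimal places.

P(Pitch system unavailable) [AND] = 0.25 × 0.41 = 0.102500
P(Emergency stop down) [AND] = 0.22 × 0.17 × 0.38 = 0.014212
P(Converter path down) [AND] = 0.102500 × 0.014212 × 0.33 = 0.000481
P(Safety chain fails) [OR] = 1 − (1−0.38) × (1−0.11) × (1−0.36) = 0.646848
P(Wind turbine shutdown fails) [OR] = 1 − (1−0.000481) × (1−0.646848) = 0.647018
Rounded to 4 decimal places: P(Wind turbine shutdown fails) ≈ 0.6470.

0.6470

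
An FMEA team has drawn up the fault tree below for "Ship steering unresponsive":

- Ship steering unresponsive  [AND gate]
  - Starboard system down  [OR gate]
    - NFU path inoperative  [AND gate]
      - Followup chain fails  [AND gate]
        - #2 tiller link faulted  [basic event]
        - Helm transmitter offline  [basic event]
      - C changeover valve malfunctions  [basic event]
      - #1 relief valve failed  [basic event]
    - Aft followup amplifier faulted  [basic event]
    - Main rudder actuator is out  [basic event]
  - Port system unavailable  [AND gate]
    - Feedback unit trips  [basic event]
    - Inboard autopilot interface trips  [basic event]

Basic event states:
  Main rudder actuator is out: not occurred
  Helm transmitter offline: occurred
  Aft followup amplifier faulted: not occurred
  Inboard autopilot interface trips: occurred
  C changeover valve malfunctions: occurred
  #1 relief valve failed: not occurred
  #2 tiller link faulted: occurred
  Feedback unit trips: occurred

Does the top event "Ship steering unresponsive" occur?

Followup chain fails [AND]: #2 tiller link faulted=occurs, Helm transmitter offline=occurs → all inputs occur → occurs.
NFU path inoperative [AND]: Followup chain fails=occurs, C changeover valve malfunctions=occurs, #1 relief valve failed=not → not all inputs occur → does not occur.
Starboard system down [OR]: NFU path inoperative=not, Aft followup amplifier faulted=not, Main rudder actuator is out=not → no input occurs → does not occur.
Port system unavailable [AND]: Feedback unit trips=occurs, Inboard autopilot interface trips=occurs → all inputs occur → occurs.
Ship steering unresponsive [AND]: Starboard system down=not, Port system unavailable=occurs → not all inputs occur → does not occur.

No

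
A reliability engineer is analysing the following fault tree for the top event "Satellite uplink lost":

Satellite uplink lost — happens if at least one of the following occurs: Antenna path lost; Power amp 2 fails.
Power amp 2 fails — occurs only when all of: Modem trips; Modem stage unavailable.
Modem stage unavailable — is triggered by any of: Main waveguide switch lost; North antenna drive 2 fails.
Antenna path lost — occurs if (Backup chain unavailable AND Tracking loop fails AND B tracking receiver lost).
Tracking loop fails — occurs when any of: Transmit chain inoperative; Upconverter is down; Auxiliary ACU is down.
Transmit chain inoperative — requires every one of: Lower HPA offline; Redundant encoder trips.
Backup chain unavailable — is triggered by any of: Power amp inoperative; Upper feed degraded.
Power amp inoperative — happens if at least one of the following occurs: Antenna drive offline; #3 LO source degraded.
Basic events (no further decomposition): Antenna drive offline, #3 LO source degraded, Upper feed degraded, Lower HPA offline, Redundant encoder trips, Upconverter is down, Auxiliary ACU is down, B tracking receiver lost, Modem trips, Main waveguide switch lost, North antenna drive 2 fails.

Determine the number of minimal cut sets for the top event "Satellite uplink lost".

11

Power amp inoperative [OR]: union of children's cut sets → 2 cut set(s).
Backup chain unavailable [OR]: union of children's cut sets → 3 cut set(s).
Transmit chain inoperative [AND]: one cut set from each child combined → 1 × 1 = 1 cut set(s).
Tracking loop fails [OR]: union of children's cut sets → 3 cut set(s).
Antenna path lost [AND]: one cut set from each child combined → 3 × 3 × 1 = 9 cut set(s).
Modem stage unavailable [OR]: union of children's cut sets → 2 cut set(s).
Power amp 2 fails [AND]: one cut set from each child combined → 1 × 2 = 2 cut set(s).
Satellite uplink lost [OR]: union of children's cut sets → 11 cut set(s).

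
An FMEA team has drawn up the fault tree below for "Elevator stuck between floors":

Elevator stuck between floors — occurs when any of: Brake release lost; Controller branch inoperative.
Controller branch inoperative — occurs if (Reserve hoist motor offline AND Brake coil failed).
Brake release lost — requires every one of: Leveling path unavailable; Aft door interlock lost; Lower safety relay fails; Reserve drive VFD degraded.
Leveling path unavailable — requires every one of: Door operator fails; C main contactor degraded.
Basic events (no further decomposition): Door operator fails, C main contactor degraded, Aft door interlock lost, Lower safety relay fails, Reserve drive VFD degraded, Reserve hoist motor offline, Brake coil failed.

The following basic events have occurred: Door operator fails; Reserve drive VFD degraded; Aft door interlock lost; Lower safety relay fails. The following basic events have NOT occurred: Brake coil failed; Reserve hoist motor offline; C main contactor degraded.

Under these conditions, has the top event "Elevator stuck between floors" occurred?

No

Leveling path unavailable [AND]: Door operator fails=occurs, C main contactor degraded=not → not all inputs occur → does not occur.
Brake release lost [AND]: Leveling path unavailable=not, Aft door interlock lost=occurs, Lower safety relay fails=occurs, Reserve drive VFD degraded=occurs → not all inputs occur → does not occur.
Controller branch inoperative [AND]: Reserve hoist motor offline=not, Brake coil failed=not → not all inputs occur → does not occur.
Elevator stuck between floors [OR]: Brake release lost=not, Controller branch inoperative=not → no input occurs → does not occur.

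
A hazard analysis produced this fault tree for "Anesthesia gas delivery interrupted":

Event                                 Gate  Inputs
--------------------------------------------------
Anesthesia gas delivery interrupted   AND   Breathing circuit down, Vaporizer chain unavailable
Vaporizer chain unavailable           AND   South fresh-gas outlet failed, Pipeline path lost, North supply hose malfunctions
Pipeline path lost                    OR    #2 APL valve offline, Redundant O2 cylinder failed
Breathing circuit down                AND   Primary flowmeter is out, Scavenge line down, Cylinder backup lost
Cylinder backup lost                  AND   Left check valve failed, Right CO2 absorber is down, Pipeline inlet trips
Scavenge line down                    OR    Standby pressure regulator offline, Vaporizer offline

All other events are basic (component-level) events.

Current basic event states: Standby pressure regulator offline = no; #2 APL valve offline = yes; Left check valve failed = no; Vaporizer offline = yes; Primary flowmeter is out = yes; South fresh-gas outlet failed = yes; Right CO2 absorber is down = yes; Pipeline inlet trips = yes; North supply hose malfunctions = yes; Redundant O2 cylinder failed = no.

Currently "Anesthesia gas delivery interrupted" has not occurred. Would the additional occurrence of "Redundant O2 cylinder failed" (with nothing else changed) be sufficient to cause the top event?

Counterfactual: set "Redundant O2 cylinder failed" to occurred.
Scavenge line down [OR]: Standby pressure regulator offline=not, Vaporizer offline=occurs → at least one input occurs → occurs.
Cylinder backup lost [AND]: Left check valve failed=not, Right CO2 absorber is down=occurs, Pipeline inlet trips=occurs → not all inputs occur → does not occur.
Breathing circuit down [AND]: Primary flowmeter is out=occurs, Scavenge line down=occurs, Cylinder backup lost=not → not all inputs occur → does not occur.
Pipeline path lost [OR]: #2 APL valve offline=occurs, Redundant O2 cylinder failed=occurs → at least one input occurs → occurs.
Vaporizer chain unavailable [AND]: South fresh-gas outlet failed=occurs, Pipeline path lost=occurs, North supply hose malfunctions=occurs → all inputs occur → occurs.
Anesthesia gas delivery interrupted [AND]: Breathing circuit down=not, Vaporizer chain unavailable=occurs → not all inputs occur → does not occur.

No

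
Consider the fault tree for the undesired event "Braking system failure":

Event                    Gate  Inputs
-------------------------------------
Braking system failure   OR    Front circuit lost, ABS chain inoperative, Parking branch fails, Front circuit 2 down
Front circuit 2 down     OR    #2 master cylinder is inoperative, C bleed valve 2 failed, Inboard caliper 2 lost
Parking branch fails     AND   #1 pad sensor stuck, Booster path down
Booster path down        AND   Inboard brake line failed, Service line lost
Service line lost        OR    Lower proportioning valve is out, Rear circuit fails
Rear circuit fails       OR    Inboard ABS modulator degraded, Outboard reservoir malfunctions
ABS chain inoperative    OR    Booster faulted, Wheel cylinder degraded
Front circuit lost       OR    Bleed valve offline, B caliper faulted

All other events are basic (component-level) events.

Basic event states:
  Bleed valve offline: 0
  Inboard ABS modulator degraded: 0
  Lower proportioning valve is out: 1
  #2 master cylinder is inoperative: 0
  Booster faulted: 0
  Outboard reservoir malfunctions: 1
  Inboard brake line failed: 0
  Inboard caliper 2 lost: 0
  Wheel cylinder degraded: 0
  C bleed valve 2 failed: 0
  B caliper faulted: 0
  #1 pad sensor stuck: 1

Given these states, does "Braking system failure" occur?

No

Front circuit lost [OR]: Bleed valve offline=not, B caliper faulted=not → no input occurs → does not occur.
ABS chain inoperative [OR]: Booster faulted=not, Wheel cylinder degraded=not → no input occurs → does not occur.
Rear circuit fails [OR]: Inboard ABS modulator degraded=not, Outboard reservoir malfunctions=occurs → at least one input occurs → occurs.
Service line lost [OR]: Lower proportioning valve is out=occurs, Rear circuit fails=occurs → at least one input occurs → occurs.
Booster path down [AND]: Inboard brake line failed=not, Service line lost=occurs → not all inputs occur → does not occur.
Parking branch fails [AND]: #1 pad sensor stuck=occurs, Booster path down=not → not all inputs occur → does not occur.
Front circuit 2 down [OR]: #2 master cylinder is inoperative=not, C bleed valve 2 failed=not, Inboard caliper 2 lost=not → no input occurs → does not occur.
Braking system failure [OR]: Front circuit lost=not, ABS chain inoperative=not, Parking branch fails=not, Front circuit 2 down=not → no input occurs → does not occur.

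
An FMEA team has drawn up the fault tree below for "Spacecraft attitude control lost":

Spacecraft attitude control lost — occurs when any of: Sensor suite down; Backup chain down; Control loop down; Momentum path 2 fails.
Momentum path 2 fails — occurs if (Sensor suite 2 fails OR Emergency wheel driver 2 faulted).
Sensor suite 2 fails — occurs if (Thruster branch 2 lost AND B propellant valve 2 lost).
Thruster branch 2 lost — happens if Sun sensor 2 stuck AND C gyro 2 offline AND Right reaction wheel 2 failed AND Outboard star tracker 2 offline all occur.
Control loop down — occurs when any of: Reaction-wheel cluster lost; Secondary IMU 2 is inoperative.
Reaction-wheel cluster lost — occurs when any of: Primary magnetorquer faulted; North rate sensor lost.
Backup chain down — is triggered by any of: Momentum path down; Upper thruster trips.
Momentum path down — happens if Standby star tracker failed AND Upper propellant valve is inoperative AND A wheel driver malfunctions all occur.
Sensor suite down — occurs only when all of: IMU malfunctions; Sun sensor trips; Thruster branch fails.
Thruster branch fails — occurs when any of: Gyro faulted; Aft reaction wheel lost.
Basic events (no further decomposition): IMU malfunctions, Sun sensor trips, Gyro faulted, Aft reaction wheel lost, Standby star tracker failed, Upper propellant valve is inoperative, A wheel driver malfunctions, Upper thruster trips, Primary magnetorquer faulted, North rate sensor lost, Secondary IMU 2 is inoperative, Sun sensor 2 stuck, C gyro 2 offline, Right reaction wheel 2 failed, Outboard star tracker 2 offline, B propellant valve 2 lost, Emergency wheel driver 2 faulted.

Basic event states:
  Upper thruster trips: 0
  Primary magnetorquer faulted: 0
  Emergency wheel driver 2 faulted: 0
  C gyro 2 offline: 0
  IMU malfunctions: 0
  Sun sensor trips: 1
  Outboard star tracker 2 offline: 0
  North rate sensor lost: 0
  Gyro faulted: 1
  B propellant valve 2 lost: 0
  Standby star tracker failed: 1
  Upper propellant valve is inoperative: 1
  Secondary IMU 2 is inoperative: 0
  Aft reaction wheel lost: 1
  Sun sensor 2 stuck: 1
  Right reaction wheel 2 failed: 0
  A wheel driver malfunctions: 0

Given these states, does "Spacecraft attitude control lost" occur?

Thruster branch fails [OR]: Gyro faulted=occurs, Aft reaction wheel lost=occurs → at least one input occurs → occurs.
Sensor suite down [AND]: IMU malfunctions=not, Sun sensor trips=occurs, Thruster branch fails=occurs → not all inputs occur → does not occur.
Momentum path down [AND]: Standby star tracker failed=occurs, Upper propellant valve is inoperative=occurs, A wheel driver malfunctions=not → not all inputs occur → does not occur.
Backup chain down [OR]: Momentum path down=not, Upper thruster trips=not → no input occurs → does not occur.
Reaction-wheel cluster lost [OR]: Primary magnetorquer faulted=not, North rate sensor lost=not → no input occurs → does not occur.
Control loop down [OR]: Reaction-wheel cluster lost=not, Secondary IMU 2 is inoperative=not → no input occurs → does not occur.
Thruster branch 2 lost [AND]: Sun sensor 2 stuck=occurs, C gyro 2 offline=not, Right reaction wheel 2 failed=not, Outboard star tracker 2 offline=not → not all inputs occur → does not occur.
Sensor suite 2 fails [AND]: Thruster branch 2 lost=not, B propellant valve 2 lost=not → not all inputs occur → does not occur.
Momentum path 2 fails [OR]: Sensor suite 2 fails=not, Emergency wheel driver 2 faulted=not → no input occurs → does not occur.
Spacecraft attitude control lost [OR]: Sensor suite down=not, Backup chain down=not, Control loop down=not, Momentum path 2 fails=not → no input occurs → does not occur.

No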